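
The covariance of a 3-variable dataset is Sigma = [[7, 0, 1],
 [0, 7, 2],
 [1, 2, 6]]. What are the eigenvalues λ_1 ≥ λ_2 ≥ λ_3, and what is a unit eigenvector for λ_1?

Step 1 — characteristic polynomial p(λ) = det(λI - Sigma) = λ³ - tr·λ² + c_1·λ - det, where tr = trace, c_1 = sum of the principal 2×2 minors, det = det(Sigma):
  tr = 7 + 7 + 6 = 20,
  c_1 = (7·7 - (0)²) + (7·6 - (1)²) + (7·6 - (2)²) = 49 + 41 + 38 = 128,
  det = 7·(7·6 - (2)²) - (0)·((0)·6 - (2)·(1)) + (1)·((0)·(2) - 7·(1)) = 7·(38) - (0)·(-2) + (1)·(-7) = 259.
  So p(λ) = λ³ - 20λ² + 128λ - 259.
Step 2 — look for an integer root (rational root theorem: any rational root is an integer divisor of 259). Testing λ = 7:
  p(7) = 343 - 980 + 896 - 259 = 0  ✓
  Dividing out (λ - 7): p(λ) = (λ - 7)(λ² - 13λ + 37).
Step 3 — remaining eigenvalues from the quadratic λ² - 13λ + 37 = 0:
  Δ = 13² - 4·37 = 169 - 148 = 21,  λ = (13 ± √21)/2 = (13 ± 4.5826)/2 ≈ 8.7913 or 4.2087.
  Sorted: λ_1 = 8.7913,  λ_2 = 7,  λ_3 = 4.2087  (check: sum = 20 = tr ✓).

Step 4 — unit eigenvector for λ_1 ≈ 8.7913: v spans the null space of (Sigma - λ_1 I), whose rows are
  r_1 = (-1.7913, 0, 1),  r_2 = (0, -1.7913, 2),  r_3 = (1, 2, -2.7913).
  v is orthogonal to every row, so take v ∝ r_1 × r_2 = ((0)·(2) - (1)·(-1.7913), (1)·(0) - (-1.7913)·(2), (-1.7913)·(-1.7913) - (0)·(0)) ≈ (1.7913, 3.5826, 3.2087).
  Let u = (1.7913, 3.5826, 3.2087).
  ||u|| = √((1.7913)² + (3.5826)² + (3.2087)²) = √(26.3394) ≈ 5.1322,  v_1 = u/||u|| ≈ (0.349, 0.6981, 0.6252) (||v_1|| = 1).

λ_1 = 8.7913,  λ_2 = 7,  λ_3 = 4.2087;  v_1 ≈ (0.349, 0.6981, 0.6252)


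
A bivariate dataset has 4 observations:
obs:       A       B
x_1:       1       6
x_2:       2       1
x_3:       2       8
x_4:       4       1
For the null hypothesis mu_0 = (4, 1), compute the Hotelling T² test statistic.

Step 1 — sample mean vector:
  mean(A) = (1 + 2 + 2 + 4) / 4 = 9/4 = 2.25
  mean(B) = (6 + 1 + 8 + 1) / 4 = 16/4 = 4
  x̄ = (2.25, 4),  deviation x̄ - mu_0 = (2.25, 4) - (4, 1) = (-1.75, 3).

Step 2 — sample covariance matrix, S[i,j] = (1/(n-1)) · Σ_k (x_{k,i} - mean_i) · (x_{k,j} - mean_j), divisor n-1 = 3:
  S[A,A] = ((-1.25)·(-1.25) + (-0.25)·(-0.25) + (-0.25)·(-0.25) + (1.75)·(1.75)) / 3 = 4.75/3 = 1.5833
  S[A,B] = ((-1.25)·(2) + (-0.25)·(-3) + (-0.25)·(4) + (1.75)·(-3)) / 3 = -8/3 = -2.6667
  S[B,B] = ((2)·(2) + (-3)·(-3) + (4)·(4) + (-3)·(-3)) / 3 = 38/3 = 12.6667
  S = [[1.5833, -2.6667],
 [-2.6667, 12.6667]].

Step 3 — invert S. det(S) = 1.5833·12.6667 - (-2.6667)² = 12.9444.
  S^{-1} = (1/det) · [[d, -b], [-b, a]] = [[0.9785, 0.206],
 [0.206, 0.1223]].

Step 4 — quadratic form (x̄ - mu_0)^T · S^{-1} · (x̄ - mu_0):
  S^{-1} · (x̄ - mu_0) = (-1.0944, 0.0064),
  (x̄ - mu_0)^T · [...] = (-1.75)·(-1.0944) + (3)·(0.0064) = 1.9345.

Step 5 — scale by n: T² = 4 · 1.9345 = 7.7382.

T² ≈ 7.7382


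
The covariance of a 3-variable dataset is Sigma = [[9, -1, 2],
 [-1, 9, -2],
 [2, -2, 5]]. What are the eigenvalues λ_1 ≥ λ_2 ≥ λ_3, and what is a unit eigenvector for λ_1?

Step 1 — characteristic polynomial p(λ) = det(λI - Sigma) = λ³ - tr·λ² + c_1·λ - det, where tr = trace, c_1 = sum of the principal 2×2 minors, det = det(Sigma):
  tr = 9 + 9 + 5 = 23,
  c_1 = (9·9 - (-1)²) + (9·5 - (2)²) + (9·5 - (-2)²) = 80 + 41 + 41 = 162,
  det = 9·(9·5 - (-2)²) - (-1)·((-1)·5 - (-2)·(2)) + (2)·((-1)·(-2) - 9·(2)) = 9·(41) - (-1)·(-1) + (2)·(-16) = 336.
  So p(λ) = λ³ - 23λ² + 162λ - 336.
Step 2 — look for an integer root (rational root theorem: any rational root is an integer divisor of 336). Testing λ = 8:
  p(8) = 512 - 1472 + 1296 - 336 = 0  ✓
  Dividing out (λ - 8): p(λ) = (λ - 8)(λ² - 15λ + 42).
Step 3 — remaining eigenvalues from the quadratic λ² - 15λ + 42 = 0:
  Δ = 15² - 4·42 = 225 - 168 = 57,  λ = (15 ± √57)/2 = (15 ± 7.5498)/2 ≈ 11.2749 or 3.7251.
  Sorted: λ_1 = 11.2749,  λ_2 = 8,  λ_3 = 3.7251  (check: sum = 23 = tr ✓).

Step 4 — unit eigenvector for λ_1 ≈ 11.2749: v spans the null space of (Sigma - λ_1 I), whose rows are
  r_1 = (-2.2749, -1, 2),  r_2 = (-1, -2.2749, -2),  r_3 = (2, -2, -6.2749).
  v is orthogonal to every row, so take v ∝ r_1 × r_2 = ((-1)·(-2) - (2)·(-2.2749), (2)·(-1) - (-2.2749)·(-2), (-2.2749)·(-2.2749) - (-1)·(-1)) ≈ (6.5498, -6.5498, 4.1752).
  Let u = (6.5498, -6.5498, 4.1752).
  ||u|| = √((6.5498)² + (-6.5498)² + (4.1752)²) = √(103.2334) ≈ 10.1604,  v_1 = u/||u|| ≈ (0.6446, -0.6446, 0.4109) (||v_1|| = 1).

λ_1 = 11.2749,  λ_2 = 8,  λ_3 = 3.7251;  v_1 ≈ (0.6446, -0.6446, 0.4109)


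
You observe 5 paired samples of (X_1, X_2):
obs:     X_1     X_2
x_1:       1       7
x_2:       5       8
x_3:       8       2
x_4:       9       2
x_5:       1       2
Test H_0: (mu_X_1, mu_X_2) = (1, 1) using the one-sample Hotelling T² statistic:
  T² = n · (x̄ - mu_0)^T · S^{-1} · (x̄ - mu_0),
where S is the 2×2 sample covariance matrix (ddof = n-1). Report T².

Step 1 — sample mean vector:
  mean(X_1) = (1 + 5 + 8 + 9 + 1) / 5 = 24/5 = 4.8
  mean(X_2) = (7 + 8 + 2 + 2 + 2) / 5 = 21/5 = 4.2
  x̄ = (4.8, 4.2),  deviation x̄ - mu_0 = (4.8, 4.2) - (1, 1) = (3.8, 3.2).

Step 2 — sample covariance matrix, S[i,j] = (1/(n-1)) · Σ_k (x_{k,i} - mean_i) · (x_{k,j} - mean_j), divisor n-1 = 4:
  S[X_1,X_1] = ((-3.8)·(-3.8) + (0.2)·(0.2) + (3.2)·(3.2) + (4.2)·(4.2) + (-3.8)·(-3.8)) / 4 = 56.8/4 = 14.2
  S[X_1,X_2] = ((-3.8)·(2.8) + (0.2)·(3.8) + (3.2)·(-2.2) + (4.2)·(-2.2) + (-3.8)·(-2.2)) / 4 = -17.8/4 = -4.45
  S[X_2,X_2] = ((2.8)·(2.8) + (3.8)·(3.8) + (-2.2)·(-2.2) + (-2.2)·(-2.2) + (-2.2)·(-2.2)) / 4 = 36.8/4 = 9.2
  S = [[14.2, -4.45],
 [-4.45, 9.2]].

Step 3 — invert S. det(S) = 14.2·9.2 - (-4.45)² = 110.8375.
  S^{-1} = (1/det) · [[d, -b], [-b, a]] = [[0.083, 0.0401],
 [0.0401, 0.1281]].

Step 4 — quadratic form (x̄ - mu_0)^T · S^{-1} · (x̄ - mu_0):
  S^{-1} · (x̄ - mu_0) = (0.4439, 0.5625),
  (x̄ - mu_0)^T · [...] = (3.8)·(0.4439) + (3.2)·(0.5625) = 3.4869.

Step 5 — scale by n: T² = 5 · 3.4869 = 17.4345.

T² ≈ 17.4345


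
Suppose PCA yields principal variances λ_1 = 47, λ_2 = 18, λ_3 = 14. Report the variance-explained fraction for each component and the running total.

Step 1 — total variance = trace(Sigma) = Σ λ_i = 47 + 18 + 14 = 79.

Step 2 — fraction explained by component i = λ_i / Σ λ:
  PC1: 47/79 = 0.5949
  PC2: 18/79 = 0.2278
  PC3: 14/79 = 0.1772

Step 3 — cumulative fraction after k components = (λ_1 + ... + λ_k) / Σ λ:
  k = 1: 47/79 = 0.5949
  k = 2: (47 + 18)/79 = 65/79 = 0.8228
  k = 3: (47 + 18 + 14)/79 = 79/79 = 1

Summary (fraction, with percent):

explained: PC1 0.5949 (59.49%), PC2 0.2278 (22.78%), PC3 0.1772 (17.72%);  cumulative: 0.5949, 0.8228, 1


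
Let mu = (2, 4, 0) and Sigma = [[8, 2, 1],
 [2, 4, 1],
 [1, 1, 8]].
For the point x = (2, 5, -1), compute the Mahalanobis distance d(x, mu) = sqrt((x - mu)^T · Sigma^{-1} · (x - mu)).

Step 1 — centre the observation: (x - mu) = (0, 1, -1).

Step 2 — invert Sigma (cofactor / det for 3×3, or solve directly):
  Sigma^{-1} = [[0.1435, -0.0694, -0.0093],
 [-0.0694, 0.2917, -0.0278],
 [-0.0093, -0.0278, 0.1296]].

Step 3 — form the quadratic (x - mu)^T · Sigma^{-1} · (x - mu):
  Sigma^{-1} · (x - mu) = (-0.0602, 0.3194, -0.1574).
  (x - mu)^T · [Sigma^{-1} · (x - mu)] = (0)·(-0.0602) + (1)·(0.3194) + (-1)·(-0.1574) = 0.4769.

Step 4 — take square root: d = √(0.4769) ≈ 0.6905.

d(x, mu) = √(0.4769) ≈ 0.6905


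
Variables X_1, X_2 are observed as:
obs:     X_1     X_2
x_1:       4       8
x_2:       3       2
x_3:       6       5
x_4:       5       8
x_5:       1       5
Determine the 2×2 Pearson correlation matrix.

Step 1 — column means:
  mean(X_1) = (4 + 3 + 6 + 5 + 1) / 5 = 19/5 = 3.8
  mean(X_2) = (8 + 2 + 5 + 8 + 5) / 5 = 28/5 = 5.6

Step 2 — sample variances and covariances s[i,j] = (1/(n-1)) · Σ_k (x_{k,i} - mean_i) · (x_{k,j} - mean_j), with n-1 = 4:
  s[X_1,X_1] = ((0.2)·(0.2) + (-0.8)·(-0.8) + (2.2)·(2.2) + (1.2)·(1.2) + (-2.8)·(-2.8)) / 4 = 14.8/4 = 3.7
  s[X_1,X_2] = ((0.2)·(2.4) + (-0.8)·(-3.6) + (2.2)·(-0.6) + (1.2)·(2.4) + (-2.8)·(-0.6)) / 4 = 6.6/4 = 1.65
  s[X_2,X_2] = ((2.4)·(2.4) + (-3.6)·(-3.6) + (-0.6)·(-0.6) + (2.4)·(2.4) + (-0.6)·(-0.6)) / 4 = 25.2/4 = 6.3
  Sample standard deviations s_i = √(s[i,i]):
  s(X_1) = √(3.7) = 1.9235
  s(X_2) = √(6.3) = 2.51

Step 3 — r_{ij} = s_{ij} / (s_i · s_j):
  r[X_1,X_1] = 1 (diagonal).
  r[X_1,X_2] = 1.65 / (1.9235 · 2.51) = 1.65 / 4.828 = 0.3418
  r[X_2,X_2] = 1 (diagonal).

R is symmetric with unit diagonal. Assembling:

R = [[1, 0.3418],
 [0.3418, 1]]


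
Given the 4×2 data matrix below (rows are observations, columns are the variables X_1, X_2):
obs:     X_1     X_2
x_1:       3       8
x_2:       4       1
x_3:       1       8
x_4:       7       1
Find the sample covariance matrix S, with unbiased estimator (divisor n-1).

Step 1 — column means:
  mean(X_1) = (3 + 4 + 1 + 7) / 4 = 15/4 = 3.75
  mean(X_2) = (8 + 1 + 8 + 1) / 4 = 18/4 = 4.5

Step 2 — sample covariance S[i,j] = (1/(n-1)) · Σ_k (x_{k,i} - mean_i) · (x_{k,j} - mean_j), with n-1 = 3.
  S[X_1,X_1] = ((-0.75)·(-0.75) + (0.25)·(0.25) + (-2.75)·(-2.75) + (3.25)·(3.25)) / 3 = 18.75/3 = 6.25
  S[X_1,X_2] = ((-0.75)·(3.5) + (0.25)·(-3.5) + (-2.75)·(3.5) + (3.25)·(-3.5)) / 3 = -24.5/3 = -8.1667
  S[X_2,X_2] = ((3.5)·(3.5) + (-3.5)·(-3.5) + (3.5)·(3.5) + (-3.5)·(-3.5)) / 3 = 49/3 = 16.3333

S is symmetric (S[j,i] = S[i,j]). Assembling:

S = [[6.25, -8.1667],
 [-8.1667, 16.3333]]


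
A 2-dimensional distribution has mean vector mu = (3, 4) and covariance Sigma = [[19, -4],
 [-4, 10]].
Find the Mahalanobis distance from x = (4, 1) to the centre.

Step 1 — centre the observation: (x - mu) = (1, -3).

Step 2 — invert Sigma. det(Sigma) = 19·10 - (-4)² = 174.
  Sigma^{-1} = (1/det) · [[d, -b], [-b, a]] = [[0.0575, 0.023],
 [0.023, 0.1092]].

Step 3 — form the quadratic (x - mu)^T · Sigma^{-1} · (x - mu):
  Sigma^{-1} · (x - mu) = (-0.0115, -0.3046).
  (x - mu)^T · [Sigma^{-1} · (x - mu)] = (1)·(-0.0115) + (-3)·(-0.3046) = 0.9023.

Step 4 — take square root: d = √(0.9023) ≈ 0.9499.

d(x, mu) = √(0.9023) ≈ 0.9499


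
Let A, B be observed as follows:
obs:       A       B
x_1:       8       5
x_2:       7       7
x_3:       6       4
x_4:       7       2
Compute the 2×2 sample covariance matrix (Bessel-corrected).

Step 1 — column means:
  mean(A) = (8 + 7 + 6 + 7) / 4 = 28/4 = 7
  mean(B) = (5 + 7 + 4 + 2) / 4 = 18/4 = 4.5

Step 2 — sample covariance S[i,j] = (1/(n-1)) · Σ_k (x_{k,i} - mean_i) · (x_{k,j} - mean_j), with n-1 = 3.
  S[A,A] = ((1)·(1) + (0)·(0) + (-1)·(-1) + (0)·(0)) / 3 = 2/3 = 0.6667
  S[A,B] = ((1)·(0.5) + (0)·(2.5) + (-1)·(-0.5) + (0)·(-2.5)) / 3 = 1/3 = 0.3333
  S[B,B] = ((0.5)·(0.5) + (2.5)·(2.5) + (-0.5)·(-0.5) + (-2.5)·(-2.5)) / 3 = 13/3 = 4.3333

S is symmetric (S[j,i] = S[i,j]). Assembling:

S = [[0.6667, 0.3333],
 [0.3333, 4.3333]]


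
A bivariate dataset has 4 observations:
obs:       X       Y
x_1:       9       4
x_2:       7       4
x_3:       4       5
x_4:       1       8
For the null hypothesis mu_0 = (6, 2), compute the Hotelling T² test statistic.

Step 1 — sample mean vector:
  mean(X) = (9 + 7 + 4 + 1) / 4 = 21/4 = 5.25
  mean(Y) = (4 + 4 + 5 + 8) / 4 = 21/4 = 5.25
  x̄ = (5.25, 5.25),  deviation x̄ - mu_0 = (5.25, 5.25) - (6, 2) = (-0.75, 3.25).

Step 2 — sample covariance matrix, S[i,j] = (1/(n-1)) · Σ_k (x_{k,i} - mean_i) · (x_{k,j} - mean_j), divisor n-1 = 3:
  S[X,X] = ((3.75)·(3.75) + (1.75)·(1.75) + (-1.25)·(-1.25) + (-4.25)·(-4.25)) / 3 = 36.75/3 = 12.25
  S[X,Y] = ((3.75)·(-1.25) + (1.75)·(-1.25) + (-1.25)·(-0.25) + (-4.25)·(2.75)) / 3 = -18.25/3 = -6.0833
  S[Y,Y] = ((-1.25)·(-1.25) + (-1.25)·(-1.25) + (-0.25)·(-0.25) + (2.75)·(2.75)) / 3 = 10.75/3 = 3.5833
  S = [[12.25, -6.0833],
 [-6.0833, 3.5833]].

Step 3 — invert S. det(S) = 12.25·3.5833 - (-6.0833)² = 6.8889.
  S^{-1} = (1/det) · [[d, -b], [-b, a]] = [[0.5202, 0.8831],
 [0.8831, 1.7782]].

Step 4 — quadratic form (x̄ - mu_0)^T · S^{-1} · (x̄ - mu_0):
  S^{-1} · (x̄ - mu_0) = (2.4798, 5.1169),
  (x̄ - mu_0)^T · [...] = (-0.75)·(2.4798) + (3.25)·(5.1169) = 14.7702.

Step 5 — scale by n: T² = 4 · 14.7702 = 59.0806.

T² ≈ 59.0806


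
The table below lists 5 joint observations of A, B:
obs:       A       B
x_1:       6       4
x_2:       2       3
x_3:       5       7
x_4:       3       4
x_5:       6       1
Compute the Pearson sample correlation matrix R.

Step 1 — column means:
  mean(A) = (6 + 2 + 5 + 3 + 6) / 5 = 22/5 = 4.4
  mean(B) = (4 + 3 + 7 + 4 + 1) / 5 = 19/5 = 3.8

Step 2 — sample variances and covariances s[i,j] = (1/(n-1)) · Σ_k (x_{k,i} - mean_i) · (x_{k,j} - mean_j), with n-1 = 4:
  s[A,A] = ((1.6)·(1.6) + (-2.4)·(-2.4) + (0.6)·(0.6) + (-1.4)·(-1.4) + (1.6)·(1.6)) / 4 = 13.2/4 = 3.3
  s[A,B] = ((1.6)·(0.2) + (-2.4)·(-0.8) + (0.6)·(3.2) + (-1.4)·(0.2) + (1.6)·(-2.8)) / 4 = -0.6/4 = -0.15
  s[B,B] = ((0.2)·(0.2) + (-0.8)·(-0.8) + (3.2)·(3.2) + (0.2)·(0.2) + (-2.8)·(-2.8)) / 4 = 18.8/4 = 4.7
  Sample standard deviations s_i = √(s[i,i]):
  s(A) = √(3.3) = 1.8166
  s(B) = √(4.7) = 2.1679

Step 3 — r_{ij} = s_{ij} / (s_i · s_j):
  r[A,A] = 1 (diagonal).
  r[A,B] = -0.15 / (1.8166 · 2.1679) = -0.15 / 3.9383 = -0.0381
  r[B,B] = 1 (diagonal).

R is symmetric with unit diagonal. Assembling:

R = [[1, -0.0381],
 [-0.0381, 1]]


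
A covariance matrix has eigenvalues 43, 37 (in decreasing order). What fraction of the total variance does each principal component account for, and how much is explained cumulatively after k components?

Step 1 — total variance = trace(Sigma) = Σ λ_i = 43 + 37 = 80.

Step 2 — fraction explained by component i = λ_i / Σ λ:
  PC1: 43/80 = 0.5375
  PC2: 37/80 = 0.4625

Step 3 — cumulative fraction after k components = (λ_1 + ... + λ_k) / Σ λ:
  k = 1: 43/80 = 0.5375
  k = 2: (43 + 37)/80 = 80/80 = 1

Summary (fraction, with percent):

explained: PC1 0.5375 (53.75%), PC2 0.4625 (46.25%);  cumulative: 0.5375, 1


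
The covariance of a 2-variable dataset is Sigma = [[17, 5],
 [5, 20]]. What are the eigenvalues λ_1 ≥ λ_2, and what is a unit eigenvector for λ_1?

Step 1 — characteristic polynomial of 2×2 Sigma:
  det(Sigma - λI) = λ² - trace · λ + det = 0.
  trace = 17 + 20 = 37, det = 17·20 - (5)² = 315.
Step 2 — discriminant:
  Δ = trace² - 4·det = 1369 - 1260 = 109.
Step 3 — eigenvalues:
  λ = (trace ± √Δ)/2 = (37 ± 10.4403)/2,
  λ_1 = 23.7202,  λ_2 = 13.2798.

Step 4 — unit eigenvector for λ_1: solve (Sigma - λ_1 I)v = 0. First row:
  (17 - 23.7202)·v_x + (5)·v_y = 0, i.e. (-6.7202)·v_x + (5)·v_y = 0,
  so v ∝ (b, λ_1 - a) = (5, 6.7202) = u.
  ||u|| = √((5)² + (6.7202)²) = √(70.1605) ≈ 8.3762,
  v_1 = u/||u|| ≈ (0.5969, 0.8023) (||v_1|| = 1).

λ_1 = 23.7202,  λ_2 = 13.2798;  v_1 ≈ (0.5969, 0.8023)


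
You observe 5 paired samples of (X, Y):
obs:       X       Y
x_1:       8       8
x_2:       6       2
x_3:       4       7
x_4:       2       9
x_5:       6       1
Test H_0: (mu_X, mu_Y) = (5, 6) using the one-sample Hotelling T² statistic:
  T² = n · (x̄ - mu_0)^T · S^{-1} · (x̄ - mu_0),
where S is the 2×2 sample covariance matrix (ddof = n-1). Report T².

Step 1 — sample mean vector:
  mean(X) = (8 + 6 + 4 + 2 + 6) / 5 = 26/5 = 5.2
  mean(Y) = (8 + 2 + 7 + 9 + 1) / 5 = 27/5 = 5.4
  x̄ = (5.2, 5.4),  deviation x̄ - mu_0 = (5.2, 5.4) - (5, 6) = (0.2, -0.6).

Step 2 — sample covariance matrix, S[i,j] = (1/(n-1)) · Σ_k (x_{k,i} - mean_i) · (x_{k,j} - mean_j), divisor n-1 = 4:
  S[X,X] = ((2.8)·(2.8) + (0.8)·(0.8) + (-1.2)·(-1.2) + (-3.2)·(-3.2) + (0.8)·(0.8)) / 4 = 20.8/4 = 5.2
  S[X,Y] = ((2.8)·(2.6) + (0.8)·(-3.4) + (-1.2)·(1.6) + (-3.2)·(3.6) + (0.8)·(-4.4)) / 4 = -12.4/4 = -3.1
  S[Y,Y] = ((2.6)·(2.6) + (-3.4)·(-3.4) + (1.6)·(1.6) + (3.6)·(3.6) + (-4.4)·(-4.4)) / 4 = 53.2/4 = 13.3
  S = [[5.2, -3.1],
 [-3.1, 13.3]].

Step 3 — invert S. det(S) = 5.2·13.3 - (-3.1)² = 59.55.
  S^{-1} = (1/det) · [[d, -b], [-b, a]] = [[0.2233, 0.0521],
 [0.0521, 0.0873]].

Step 4 — quadratic form (x̄ - mu_0)^T · S^{-1} · (x̄ - mu_0):
  S^{-1} · (x̄ - mu_0) = (0.0134, -0.042),
  (x̄ - mu_0)^T · [...] = (0.2)·(0.0134) + (-0.6)·(-0.042) = 0.0279.

Step 5 — scale by n: T² = 5 · 0.0279 = 0.1394.

T² ≈ 0.1394


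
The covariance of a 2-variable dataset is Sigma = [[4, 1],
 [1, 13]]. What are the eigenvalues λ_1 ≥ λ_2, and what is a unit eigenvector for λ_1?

Step 1 — characteristic polynomial of 2×2 Sigma:
  det(Sigma - λI) = λ² - trace · λ + det = 0.
  trace = 4 + 13 = 17, det = 4·13 - (1)² = 51.
Step 2 — discriminant:
  Δ = trace² - 4·det = 289 - 204 = 85.
Step 3 — eigenvalues:
  λ = (trace ± √Δ)/2 = (17 ± 9.2195)/2,
  λ_1 = 13.1098,  λ_2 = 3.8902.

Step 4 — unit eigenvector for λ_1: solve (Sigma - λ_1 I)v = 0. First row:
  (4 - 13.1098)·v_x + (1)·v_y = 0, i.e. (-9.1098)·v_x + (1)·v_y = 0,
  so v ∝ (b, λ_1 - a) = (1, 9.1098) = u.
  ||u|| = √((1)² + (9.1098)²) = √(83.988) ≈ 9.1645,
  v_1 = u/||u|| ≈ (0.1091, 0.994) (||v_1|| = 1).

λ_1 = 13.1098,  λ_2 = 3.8902;  v_1 ≈ (0.1091, 0.994)


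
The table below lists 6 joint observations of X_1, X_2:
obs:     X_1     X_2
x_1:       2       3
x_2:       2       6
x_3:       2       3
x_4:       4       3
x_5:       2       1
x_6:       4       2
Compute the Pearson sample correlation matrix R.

Step 1 — column means:
  mean(X_1) = (2 + 2 + 2 + 4 + 2 + 4) / 6 = 16/6 = 2.6667
  mean(X_2) = (3 + 6 + 3 + 3 + 1 + 2) / 6 = 18/6 = 3

Step 2 — sample variances and covariances s[i,j] = (1/(n-1)) · Σ_k (x_{k,i} - mean_i) · (x_{k,j} - mean_j), with n-1 = 5:
  s[X_1,X_1] = ((-0.6667)·(-0.6667) + (-0.6667)·(-0.6667) + (-0.6667)·(-0.6667) + (1.3333)·(1.3333) + (-0.6667)·(-0.6667) + (1.3333)·(1.3333)) / 5 = 5.3333/5 = 1.0667
  s[X_1,X_2] = ((-0.6667)·(0) + (-0.6667)·(3) + (-0.6667)·(0) + (1.3333)·(0) + (-0.6667)·(-2) + (1.3333)·(-1)) / 5 = -2/5 = -0.4
  s[X_2,X_2] = ((0)·(0) + (3)·(3) + (0)·(0) + (0)·(0) + (-2)·(-2) + (-1)·(-1)) / 5 = 14/5 = 2.8
  Sample standard deviations s_i = √(s[i,i]):
  s(X_1) = √(1.0667) = 1.0328
  s(X_2) = √(2.8) = 1.6733

Step 3 — r_{ij} = s_{ij} / (s_i · s_j):
  r[X_1,X_1] = 1 (diagonal).
  r[X_1,X_2] = -0.4 / (1.0328 · 1.6733) = -0.4 / 1.7282 = -0.2315
  r[X_2,X_2] = 1 (diagonal).

R is symmetric with unit diagonal. Assembling:

R = [[1, -0.2315],
 [-0.2315, 1]]


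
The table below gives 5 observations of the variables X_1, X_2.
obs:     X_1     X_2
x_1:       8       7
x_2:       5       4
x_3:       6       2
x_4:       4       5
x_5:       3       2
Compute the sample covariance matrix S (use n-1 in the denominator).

Step 1 — column means:
  mean(X_1) = (8 + 5 + 6 + 4 + 3) / 5 = 26/5 = 5.2
  mean(X_2) = (7 + 4 + 2 + 5 + 2) / 5 = 20/5 = 4

Step 2 — sample covariance S[i,j] = (1/(n-1)) · Σ_k (x_{k,i} - mean_i) · (x_{k,j} - mean_j), with n-1 = 4.
  S[X_1,X_1] = ((2.8)·(2.8) + (-0.2)·(-0.2) + (0.8)·(0.8) + (-1.2)·(-1.2) + (-2.2)·(-2.2)) / 4 = 14.8/4 = 3.7
  S[X_1,X_2] = ((2.8)·(3) + (-0.2)·(0) + (0.8)·(-2) + (-1.2)·(1) + (-2.2)·(-2)) / 4 = 10/4 = 2.5
  S[X_2,X_2] = ((3)·(3) + (0)·(0) + (-2)·(-2) + (1)·(1) + (-2)·(-2)) / 4 = 18/4 = 4.5

S is symmetric (S[j,i] = S[i,j]). Assembling:

S = [[3.7, 2.5],
 [2.5, 4.5]]


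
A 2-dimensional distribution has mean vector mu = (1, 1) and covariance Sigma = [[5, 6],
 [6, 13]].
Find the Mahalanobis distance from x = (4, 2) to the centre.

Step 1 — centre the observation: (x - mu) = (3, 1).

Step 2 — invert Sigma. det(Sigma) = 5·13 - (6)² = 29.
  Sigma^{-1} = (1/det) · [[d, -b], [-b, a]] = [[0.4483, -0.2069],
 [-0.2069, 0.1724]].

Step 3 — form the quadratic (x - mu)^T · Sigma^{-1} · (x - mu):
  Sigma^{-1} · (x - mu) = (1.1379, -0.4483).
  (x - mu)^T · [Sigma^{-1} · (x - mu)] = (3)·(1.1379) + (1)·(-0.4483) = 2.9655.

Step 4 — take square root: d = √(2.9655) ≈ 1.7221.

d(x, mu) = √(2.9655) ≈ 1.7221


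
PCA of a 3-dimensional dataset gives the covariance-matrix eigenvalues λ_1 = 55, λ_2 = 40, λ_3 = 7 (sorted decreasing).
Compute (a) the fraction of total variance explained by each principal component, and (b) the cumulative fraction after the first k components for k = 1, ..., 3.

Step 1 — total variance = trace(Sigma) = Σ λ_i = 55 + 40 + 7 = 102.

Step 2 — fraction explained by component i = λ_i / Σ λ:
  PC1: 55/102 = 0.5392
  PC2: 40/102 = 0.3922
  PC3: 7/102 = 0.0686

Step 3 — cumulative fraction after k components = (λ_1 + ... + λ_k) / Σ λ:
  k = 1: 55/102 = 0.5392
  k = 2: (55 + 40)/102 = 95/102 = 0.9314
  k = 3: (55 + 40 + 7)/102 = 102/102 = 1

Summary (fraction, with percent):

explained: PC1 0.5392 (53.92%), PC2 0.3922 (39.22%), PC3 0.0686 (6.86%);  cumulative: 0.5392, 0.9314, 1


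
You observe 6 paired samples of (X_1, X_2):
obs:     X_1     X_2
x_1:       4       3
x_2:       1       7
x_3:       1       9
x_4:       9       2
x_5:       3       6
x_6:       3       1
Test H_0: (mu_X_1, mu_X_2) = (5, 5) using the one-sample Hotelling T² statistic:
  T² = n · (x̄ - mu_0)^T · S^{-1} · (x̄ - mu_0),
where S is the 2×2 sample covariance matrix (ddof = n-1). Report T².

Step 1 — sample mean vector:
  mean(X_1) = (4 + 1 + 1 + 9 + 3 + 3) / 6 = 21/6 = 3.5
  mean(X_2) = (3 + 7 + 9 + 2 + 6 + 1) / 6 = 28/6 = 4.6667
  x̄ = (3.5, 4.6667),  deviation x̄ - mu_0 = (3.5, 4.6667) - (5, 5) = (-1.5, -0.3333).

Step 2 — sample covariance matrix, S[i,j] = (1/(n-1)) · Σ_k (x_{k,i} - mean_i) · (x_{k,j} - mean_j), divisor n-1 = 5:
  S[X_1,X_1] = ((0.5)·(0.5) + (-2.5)·(-2.5) + (-2.5)·(-2.5) + (5.5)·(5.5) + (-0.5)·(-0.5) + (-0.5)·(-0.5)) / 5 = 43.5/5 = 8.7
  S[X_1,X_2] = ((0.5)·(-1.6667) + (-2.5)·(2.3333) + (-2.5)·(4.3333) + (5.5)·(-2.6667) + (-0.5)·(1.3333) + (-0.5)·(-3.6667)) / 5 = -31/5 = -6.2
  S[X_2,X_2] = ((-1.6667)·(-1.6667) + (2.3333)·(2.3333) + (4.3333)·(4.3333) + (-2.6667)·(-2.6667) + (1.3333)·(1.3333) + (-3.6667)·(-3.6667)) / 5 = 49.3333/5 = 9.8667
  S = [[8.7, -6.2],
 [-6.2, 9.8667]].

Step 3 — invert S. det(S) = 8.7·9.8667 - (-6.2)² = 47.4.
  S^{-1} = (1/det) · [[d, -b], [-b, a]] = [[0.2082, 0.1308],
 [0.1308, 0.1835]].

Step 4 — quadratic form (x̄ - mu_0)^T · S^{-1} · (x̄ - mu_0):
  S^{-1} · (x̄ - mu_0) = (-0.3558, -0.2574),
  (x̄ - mu_0)^T · [...] = (-1.5)·(-0.3558) + (-0.3333)·(-0.2574) = 0.6195.

Step 5 — scale by n: T² = 6 · 0.6195 = 3.7173.

T² ≈ 3.7173


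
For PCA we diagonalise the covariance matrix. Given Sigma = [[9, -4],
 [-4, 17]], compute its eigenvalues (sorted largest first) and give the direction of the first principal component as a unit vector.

Step 1 — characteristic polynomial of 2×2 Sigma:
  det(Sigma - λI) = λ² - trace · λ + det = 0.
  trace = 9 + 17 = 26, det = 9·17 - (-4)² = 137.
Step 2 — discriminant:
  Δ = trace² - 4·det = 676 - 548 = 128.
Step 3 — eigenvalues:
  λ = (trace ± √Δ)/2 = (26 ± 11.3137)/2,
  λ_1 = 18.6569,  λ_2 = 7.3431.

Step 4 — unit eigenvector for λ_1: solve (Sigma - λ_1 I)v = 0. First row:
  (9 - 18.6569)·v_x + (-4)·v_y = 0, i.e. (-9.6569)·v_x + (-4)·v_y = 0,
  so v ∝ (b, λ_1 - a) = (-4, 9.6569); multiply by -1 so the first entry is positive: u = (4, -9.6569).
  ||u|| = √((4)² + (-9.6569)²) = √(109.2548) ≈ 10.4525,
  v_1 = u/||u|| ≈ (0.3827, -0.9239) (||v_1|| = 1).

λ_1 = 18.6569,  λ_2 = 7.3431;  v_1 ≈ (0.3827, -0.9239)


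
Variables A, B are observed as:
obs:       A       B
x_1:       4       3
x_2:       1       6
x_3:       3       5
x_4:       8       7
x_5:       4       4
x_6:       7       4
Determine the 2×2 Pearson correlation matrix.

Step 1 — column means:
  mean(A) = (4 + 1 + 3 + 8 + 4 + 7) / 6 = 27/6 = 4.5
  mean(B) = (3 + 6 + 5 + 7 + 4 + 4) / 6 = 29/6 = 4.8333

Step 2 — sample variances and covariances s[i,j] = (1/(n-1)) · Σ_k (x_{k,i} - mean_i) · (x_{k,j} - mean_j), with n-1 = 5:
  s[A,A] = ((-0.5)·(-0.5) + (-3.5)·(-3.5) + (-1.5)·(-1.5) + (3.5)·(3.5) + (-0.5)·(-0.5) + (2.5)·(2.5)) / 5 = 33.5/5 = 6.7
  s[A,B] = ((-0.5)·(-1.8333) + (-3.5)·(1.1667) + (-1.5)·(0.1667) + (3.5)·(2.1667) + (-0.5)·(-0.8333) + (2.5)·(-0.8333)) / 5 = 2.5/5 = 0.5
  s[B,B] = ((-1.8333)·(-1.8333) + (1.1667)·(1.1667) + (0.1667)·(0.1667) + (2.1667)·(2.1667) + (-0.8333)·(-0.8333) + (-0.8333)·(-0.8333)) / 5 = 10.8333/5 = 2.1667
  Sample standard deviations s_i = √(s[i,i]):
  s(A) = √(6.7) = 2.5884
  s(B) = √(2.1667) = 1.472

Step 3 — r_{ij} = s_{ij} / (s_i · s_j):
  r[A,A] = 1 (diagonal).
  r[A,B] = 0.5 / (2.5884 · 1.472) = 0.5 / 3.8101 = 0.1312
  r[B,B] = 1 (diagonal).

R is symmetric with unit diagonal. Assembling:

R = [[1, 0.1312],
 [0.1312, 1]]


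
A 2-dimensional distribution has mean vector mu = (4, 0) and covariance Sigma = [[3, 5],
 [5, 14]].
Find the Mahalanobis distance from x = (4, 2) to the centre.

Step 1 — centre the observation: (x - mu) = (0, 2).

Step 2 — invert Sigma. det(Sigma) = 3·14 - (5)² = 17.
  Sigma^{-1} = (1/det) · [[d, -b], [-b, a]] = [[0.8235, -0.2941],
 [-0.2941, 0.1765]].

Step 3 — form the quadratic (x - mu)^T · Sigma^{-1} · (x - mu):
  Sigma^{-1} · (x - mu) = (-0.5882, 0.3529).
  (x - mu)^T · [Sigma^{-1} · (x - mu)] = (0)·(-0.5882) + (2)·(0.3529) = 0.7059.

Step 4 — take square root: d = √(0.7059) ≈ 0.8402.

d(x, mu) = √(0.7059) ≈ 0.8402


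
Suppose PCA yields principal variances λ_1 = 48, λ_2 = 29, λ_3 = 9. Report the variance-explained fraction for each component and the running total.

Step 1 — total variance = trace(Sigma) = Σ λ_i = 48 + 29 + 9 = 86.

Step 2 — fraction explained by component i = λ_i / Σ λ:
  PC1: 48/86 = 0.5581
  PC2: 29/86 = 0.3372
  PC3: 9/86 = 0.1047

Step 3 — cumulative fraction after k components = (λ_1 + ... + λ_k) / Σ λ:
  k = 1: 48/86 = 0.5581
  k = 2: (48 + 29)/86 = 77/86 = 0.8953
  k = 3: (48 + 29 + 9)/86 = 86/86 = 1

Summary (fraction, with percent):

explained: PC1 0.5581 (55.81%), PC2 0.3372 (33.72%), PC3 0.1047 (10.47%);  cumulative: 0.5581, 0.8953, 1


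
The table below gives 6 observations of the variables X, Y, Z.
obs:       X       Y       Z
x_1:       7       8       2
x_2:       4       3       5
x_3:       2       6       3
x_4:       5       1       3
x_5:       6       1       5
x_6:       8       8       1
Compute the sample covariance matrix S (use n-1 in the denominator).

Step 1 — column means:
  mean(X) = (7 + 4 + 2 + 5 + 6 + 8) / 6 = 32/6 = 5.3333
  mean(Y) = (8 + 3 + 6 + 1 + 1 + 8) / 6 = 27/6 = 4.5
  mean(Z) = (2 + 5 + 3 + 3 + 5 + 1) / 6 = 19/6 = 3.1667

Step 2 — sample covariance S[i,j] = (1/(n-1)) · Σ_k (x_{k,i} - mean_i) · (x_{k,j} - mean_j), with n-1 = 5.
  S[X,X] = ((1.6667)·(1.6667) + (-1.3333)·(-1.3333) + (-3.3333)·(-3.3333) + (-0.3333)·(-0.3333) + (0.6667)·(0.6667) + (2.6667)·(2.6667)) / 5 = 23.3333/5 = 4.6667
  S[X,Y] = ((1.6667)·(3.5) + (-1.3333)·(-1.5) + (-3.3333)·(1.5) + (-0.3333)·(-3.5) + (0.6667)·(-3.5) + (2.6667)·(3.5)) / 5 = 11/5 = 2.2
  S[X,Z] = ((1.6667)·(-1.1667) + (-1.3333)·(1.8333) + (-3.3333)·(-0.1667) + (-0.3333)·(-0.1667) + (0.6667)·(1.8333) + (2.6667)·(-2.1667)) / 5 = -8.3333/5 = -1.6667
  S[Y,Y] = ((3.5)·(3.5) + (-1.5)·(-1.5) + (1.5)·(1.5) + (-3.5)·(-3.5) + (-3.5)·(-3.5) + (3.5)·(3.5)) / 5 = 53.5/5 = 10.7
  S[Y,Z] = ((3.5)·(-1.1667) + (-1.5)·(1.8333) + (1.5)·(-0.1667) + (-3.5)·(-0.1667) + (-3.5)·(1.8333) + (3.5)·(-2.1667)) / 5 = -20.5/5 = -4.1
  S[Z,Z] = ((-1.1667)·(-1.1667) + (1.8333)·(1.8333) + (-0.1667)·(-0.1667) + (-0.1667)·(-0.1667) + (1.8333)·(1.8333) + (-2.1667)·(-2.1667)) / 5 = 12.8333/5 = 2.5667

S is symmetric (S[j,i] = S[i,j]). Assembling:

S = [[4.6667, 2.2, -1.6667],
 [2.2, 10.7, -4.1],
 [-1.6667, -4.1, 2.5667]]


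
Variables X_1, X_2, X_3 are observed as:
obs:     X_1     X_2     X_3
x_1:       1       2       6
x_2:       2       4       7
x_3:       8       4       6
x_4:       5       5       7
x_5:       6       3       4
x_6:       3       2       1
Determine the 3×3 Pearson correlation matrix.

Step 1 — column means:
  mean(X_1) = (1 + 2 + 8 + 5 + 6 + 3) / 6 = 25/6 = 4.1667
  mean(X_2) = (2 + 4 + 4 + 5 + 3 + 2) / 6 = 20/6 = 3.3333
  mean(X_3) = (6 + 7 + 6 + 7 + 4 + 1) / 6 = 31/6 = 5.1667

Step 2 — sample variances and covariances s[i,j] = (1/(n-1)) · Σ_k (x_{k,i} - mean_i) · (x_{k,j} - mean_j), with n-1 = 5:
  s[X_1,X_1] = ((-3.1667)·(-3.1667) + (-2.1667)·(-2.1667) + (3.8333)·(3.8333) + (0.8333)·(0.8333) + (1.8333)·(1.8333) + (-1.1667)·(-1.1667)) / 5 = 34.8333/5 = 6.9667
  s[X_1,X_2] = ((-3.1667)·(-1.3333) + (-2.1667)·(0.6667) + (3.8333)·(0.6667) + (0.8333)·(1.6667) + (1.8333)·(-0.3333) + (-1.1667)·(-1.3333)) / 5 = 7.6667/5 = 1.5333
  s[X_1,X_3] = ((-3.1667)·(0.8333) + (-2.1667)·(1.8333) + (3.8333)·(0.8333) + (0.8333)·(1.8333) + (1.8333)·(-1.1667) + (-1.1667)·(-4.1667)) / 5 = 0.8333/5 = 0.1667
  s[X_2,X_2] = ((-1.3333)·(-1.3333) + (0.6667)·(0.6667) + (0.6667)·(0.6667) + (1.6667)·(1.6667) + (-0.3333)·(-0.3333) + (-1.3333)·(-1.3333)) / 5 = 7.3333/5 = 1.4667
  s[X_2,X_3] = ((-1.3333)·(0.8333) + (0.6667)·(1.8333) + (0.6667)·(0.8333) + (1.6667)·(1.8333) + (-0.3333)·(-1.1667) + (-1.3333)·(-4.1667)) / 5 = 9.6667/5 = 1.9333
  s[X_3,X_3] = ((0.8333)·(0.8333) + (1.8333)·(1.8333) + (0.8333)·(0.8333) + (1.8333)·(1.8333) + (-1.1667)·(-1.1667) + (-4.1667)·(-4.1667)) / 5 = 26.8333/5 = 5.3667
  Sample standard deviations s_i = √(s[i,i]):
  s(X_1) = √(6.9667) = 2.6394
  s(X_2) = √(1.4667) = 1.2111
  s(X_3) = √(5.3667) = 2.3166

Step 3 — r_{ij} = s_{ij} / (s_i · s_j):
  r[X_1,X_1] = 1 (diagonal).
  r[X_1,X_2] = 1.5333 / (2.6394 · 1.2111) = 1.5333 / 3.1965 = 0.4797
  r[X_1,X_3] = 0.1667 / (2.6394 · 2.3166) = 0.1667 / 6.1146 = 0.0273
  r[X_2,X_2] = 1 (diagonal).
  r[X_2,X_3] = 1.9333 / (1.2111 · 2.3166) = 1.9333 / 2.8056 = 0.6891
  r[X_3,X_3] = 1 (diagonal).

R is symmetric with unit diagonal. Assembling:

R = [[1, 0.4797, 0.0273],
 [0.4797, 1, 0.6891],
 [0.0273, 0.6891, 1]]


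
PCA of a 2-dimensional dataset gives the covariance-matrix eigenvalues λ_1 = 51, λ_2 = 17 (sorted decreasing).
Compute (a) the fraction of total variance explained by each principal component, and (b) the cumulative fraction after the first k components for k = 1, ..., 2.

Step 1 — total variance = trace(Sigma) = Σ λ_i = 51 + 17 = 68.

Step 2 — fraction explained by component i = λ_i / Σ λ:
  PC1: 51/68 = 0.75
  PC2: 17/68 = 0.25

Step 3 — cumulative fraction after k components = (λ_1 + ... + λ_k) / Σ λ:
  k = 1: 51/68 = 0.75
  k = 2: (51 + 17)/68 = 68/68 = 1

Summary (fraction, with percent):

explained: PC1 0.75 (75%), PC2 0.25 (25%);  cumulative: 0.75, 1


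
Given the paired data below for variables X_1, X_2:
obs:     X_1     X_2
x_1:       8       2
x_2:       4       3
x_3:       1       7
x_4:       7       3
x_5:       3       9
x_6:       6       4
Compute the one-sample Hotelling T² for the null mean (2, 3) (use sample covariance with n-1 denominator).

Step 1 — sample mean vector:
  mean(X_1) = (8 + 4 + 1 + 7 + 3 + 6) / 6 = 29/6 = 4.8333
  mean(X_2) = (2 + 3 + 7 + 3 + 9 + 4) / 6 = 28/6 = 4.6667
  x̄ = (4.8333, 4.6667),  deviation x̄ - mu_0 = (4.8333, 4.6667) - (2, 3) = (2.8333, 1.6667).

Step 2 — sample covariance matrix, S[i,j] = (1/(n-1)) · Σ_k (x_{k,i} - mean_i) · (x_{k,j} - mean_j), divisor n-1 = 5:
  S[X_1,X_1] = ((3.1667)·(3.1667) + (-0.8333)·(-0.8333) + (-3.8333)·(-3.8333) + (2.1667)·(2.1667) + (-1.8333)·(-1.8333) + (1.1667)·(1.1667)) / 5 = 34.8333/5 = 6.9667
  S[X_1,X_2] = ((3.1667)·(-2.6667) + (-0.8333)·(-1.6667) + (-3.8333)·(2.3333) + (2.1667)·(-1.6667) + (-1.8333)·(4.3333) + (1.1667)·(-0.6667)) / 5 = -28.3333/5 = -5.6667
  S[X_2,X_2] = ((-2.6667)·(-2.6667) + (-1.6667)·(-1.6667) + (2.3333)·(2.3333) + (-1.6667)·(-1.6667) + (4.3333)·(4.3333) + (-0.6667)·(-0.6667)) / 5 = 37.3333/5 = 7.4667
  S = [[6.9667, -5.6667],
 [-5.6667, 7.4667]].

Step 3 — invert S. det(S) = 6.9667·7.4667 - (-5.6667)² = 19.9067.
  S^{-1} = (1/det) · [[d, -b], [-b, a]] = [[0.3751, 0.2847],
 [0.2847, 0.35]].

Step 4 — quadratic form (x̄ - mu_0)^T · S^{-1} · (x̄ - mu_0):
  S^{-1} · (x̄ - mu_0) = (1.5372, 1.3898),
  (x̄ - mu_0)^T · [...] = (2.8333)·(1.5372) + (1.6667)·(1.3898) = 6.6717.

Step 5 — scale by n: T² = 6 · 6.6717 = 40.0301.

T² ≈ 40.0301


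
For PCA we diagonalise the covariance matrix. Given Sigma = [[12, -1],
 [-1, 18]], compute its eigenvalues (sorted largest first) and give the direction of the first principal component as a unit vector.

Step 1 — characteristic polynomial of 2×2 Sigma:
  det(Sigma - λI) = λ² - trace · λ + det = 0.
  trace = 12 + 18 = 30, det = 12·18 - (-1)² = 215.
Step 2 — discriminant:
  Δ = trace² - 4·det = 900 - 860 = 40.
Step 3 — eigenvalues:
  λ = (trace ± √Δ)/2 = (30 ± 6.3246)/2,
  λ_1 = 18.1623,  λ_2 = 11.8377.

Step 4 — unit eigenvector for λ_1: solve (Sigma - λ_1 I)v = 0. First row:
  (12 - 18.1623)·v_x + (-1)·v_y = 0, i.e. (-6.1623)·v_x + (-1)·v_y = 0,
  so v ∝ (b, λ_1 - a) = (-1, 6.1623); multiply by -1 so the first entry is positive: u = (1, -6.1623).
  ||u|| = √((1)² + (-6.1623)²) = √(38.9737) ≈ 6.2429,
  v_1 = u/||u|| ≈ (0.1602, -0.9871) (||v_1|| = 1).

λ_1 = 18.1623,  λ_2 = 11.8377;  v_1 ≈ (0.1602, -0.9871)


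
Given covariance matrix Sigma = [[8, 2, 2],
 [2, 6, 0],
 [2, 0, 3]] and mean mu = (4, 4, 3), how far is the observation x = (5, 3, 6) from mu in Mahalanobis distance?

Step 1 — centre the observation: (x - mu) = (1, -1, 3).

Step 2 — invert Sigma (cofactor / det for 3×3, or solve directly):
  Sigma^{-1} = [[0.1667, -0.0556, -0.1111],
 [-0.0556, 0.1852, 0.037],
 [-0.1111, 0.037, 0.4074]].

Step 3 — form the quadratic (x - mu)^T · Sigma^{-1} · (x - mu):
  Sigma^{-1} · (x - mu) = (-0.1111, -0.1296, 1.0741).
  (x - mu)^T · [Sigma^{-1} · (x - mu)] = (1)·(-0.1111) + (-1)·(-0.1296) + (3)·(1.0741) = 3.2407.

Step 4 — take square root: d = √(3.2407) ≈ 1.8002.

d(x, mu) = √(3.2407) ≈ 1.8002


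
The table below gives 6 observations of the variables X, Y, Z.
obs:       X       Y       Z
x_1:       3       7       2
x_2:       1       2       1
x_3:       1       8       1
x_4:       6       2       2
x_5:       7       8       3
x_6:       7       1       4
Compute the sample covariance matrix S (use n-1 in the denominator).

Step 1 — column means:
  mean(X) = (3 + 1 + 1 + 6 + 7 + 7) / 6 = 25/6 = 4.1667
  mean(Y) = (7 + 2 + 8 + 2 + 8 + 1) / 6 = 28/6 = 4.6667
  mean(Z) = (2 + 1 + 1 + 2 + 3 + 4) / 6 = 13/6 = 2.1667

Step 2 — sample covariance S[i,j] = (1/(n-1)) · Σ_k (x_{k,i} - mean_i) · (x_{k,j} - mean_j), with n-1 = 5.
  S[X,X] = ((-1.1667)·(-1.1667) + (-3.1667)·(-3.1667) + (-3.1667)·(-3.1667) + (1.8333)·(1.8333) + (2.8333)·(2.8333) + (2.8333)·(2.8333)) / 5 = 40.8333/5 = 8.1667
  S[X,Y] = ((-1.1667)·(2.3333) + (-3.1667)·(-2.6667) + (-3.1667)·(3.3333) + (1.8333)·(-2.6667) + (2.8333)·(3.3333) + (2.8333)·(-3.6667)) / 5 = -10.6667/5 = -2.1333
  S[X,Z] = ((-1.1667)·(-0.1667) + (-3.1667)·(-1.1667) + (-3.1667)·(-1.1667) + (1.8333)·(-0.1667) + (2.8333)·(0.8333) + (2.8333)·(1.8333)) / 5 = 14.8333/5 = 2.9667
  S[Y,Y] = ((2.3333)·(2.3333) + (-2.6667)·(-2.6667) + (3.3333)·(3.3333) + (-2.6667)·(-2.6667) + (3.3333)·(3.3333) + (-3.6667)·(-3.6667)) / 5 = 55.3333/5 = 11.0667
  S[Y,Z] = ((2.3333)·(-0.1667) + (-2.6667)·(-1.1667) + (3.3333)·(-1.1667) + (-2.6667)·(-0.1667) + (3.3333)·(0.8333) + (-3.6667)·(1.8333)) / 5 = -4.6667/5 = -0.9333
  S[Z,Z] = ((-0.1667)·(-0.1667) + (-1.1667)·(-1.1667) + (-1.1667)·(-1.1667) + (-0.1667)·(-0.1667) + (0.8333)·(0.8333) + (1.8333)·(1.8333)) / 5 = 6.8333/5 = 1.3667

S is symmetric (S[j,i] = S[i,j]). Assembling:

S = [[8.1667, -2.1333, 2.9667],
 [-2.1333, 11.0667, -0.9333],
 [2.9667, -0.9333, 1.3667]]


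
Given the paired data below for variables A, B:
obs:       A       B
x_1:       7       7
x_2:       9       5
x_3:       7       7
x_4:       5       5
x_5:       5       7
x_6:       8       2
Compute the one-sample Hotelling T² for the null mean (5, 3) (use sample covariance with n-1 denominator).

Step 1 — sample mean vector:
  mean(A) = (7 + 9 + 7 + 5 + 5 + 8) / 6 = 41/6 = 6.8333
  mean(B) = (7 + 5 + 7 + 5 + 7 + 2) / 6 = 33/6 = 5.5
  x̄ = (6.8333, 5.5),  deviation x̄ - mu_0 = (6.8333, 5.5) - (5, 3) = (1.8333, 2.5).

Step 2 — sample covariance matrix, S[i,j] = (1/(n-1)) · Σ_k (x_{k,i} - mean_i) · (x_{k,j} - mean_j), divisor n-1 = 5:
  S[A,A] = ((0.1667)·(0.1667) + (2.1667)·(2.1667) + (0.1667)·(0.1667) + (-1.8333)·(-1.8333) + (-1.8333)·(-1.8333) + (1.1667)·(1.1667)) / 5 = 12.8333/5 = 2.5667
  S[A,B] = ((0.1667)·(1.5) + (2.1667)·(-0.5) + (0.1667)·(1.5) + (-1.8333)·(-0.5) + (-1.8333)·(1.5) + (1.1667)·(-3.5)) / 5 = -6.5/5 = -1.3
  S[B,B] = ((1.5)·(1.5) + (-0.5)·(-0.5) + (1.5)·(1.5) + (-0.5)·(-0.5) + (1.5)·(1.5) + (-3.5)·(-3.5)) / 5 = 19.5/5 = 3.9
  S = [[2.5667, -1.3],
 [-1.3, 3.9]].

Step 3 — invert S. det(S) = 2.5667·3.9 - (-1.3)² = 8.32.
  S^{-1} = (1/det) · [[d, -b], [-b, a]] = [[0.4687, 0.1562],
 [0.1562, 0.3085]].

Step 4 — quadratic form (x̄ - mu_0)^T · S^{-1} · (x̄ - mu_0):
  S^{-1} · (x̄ - mu_0) = (1.25, 1.0577),
  (x̄ - mu_0)^T · [...] = (1.8333)·(1.25) + (2.5)·(1.0577) = 4.9359.

Step 5 — scale by n: T² = 6 · 4.9359 = 29.6154.

T² ≈ 29.6154


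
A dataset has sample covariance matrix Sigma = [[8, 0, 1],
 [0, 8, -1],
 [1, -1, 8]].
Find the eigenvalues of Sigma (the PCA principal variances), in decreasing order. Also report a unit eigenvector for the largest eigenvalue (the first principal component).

Step 1 — characteristic polynomial p(λ) = det(λI - Sigma) = λ³ - tr·λ² + c_1·λ - det, where tr = trace, c_1 = sum of the principal 2×2 minors, det = det(Sigma):
  tr = 8 + 8 + 8 = 24,
  c_1 = (8·8 - (0)²) + (8·8 - (1)²) + (8·8 - (-1)²) = 64 + 63 + 63 = 190,
  det = 8·(8·8 - (-1)²) - (0)·((0)·8 - (-1)·(1)) + (1)·((0)·(-1) - 8·(1)) = 8·(63) - (0)·(1) + (1)·(-8) = 496.
  So p(λ) = λ³ - 24λ² + 190λ - 496.
Step 2 — look for an integer root (rational root theorem: any rational root is an integer divisor of 496). Testing λ = 8:
  p(8) = 512 - 1536 + 1520 - 496 = 0  ✓
  Dividing out (λ - 8): p(λ) = (λ - 8)(λ² - 16λ + 62).
Step 3 — remaining eigenvalues from the quadratic λ² - 16λ + 62 = 0:
  Δ = 16² - 4·62 = 256 - 248 = 8,  λ = (16 ± √8)/2 = (16 ± 2.8284)/2 ≈ 9.4142 or 6.5858.
  Sorted: λ_1 = 9.4142,  λ_2 = 8,  λ_3 = 6.5858  (check: sum = 24 = tr ✓).

Step 4 — unit eigenvector for λ_1 ≈ 9.4142: v spans the null space of (Sigma - λ_1 I), whose rows are
  r_1 = (-1.4142, 0, 1),  r_2 = (0, -1.4142, -1),  r_3 = (1, -1, -1.4142).
  v is orthogonal to every row, so take v ∝ r_1 × r_2 = ((0)·(-1) - (1)·(-1.4142), (1)·(0) - (-1.4142)·(-1), (-1.4142)·(-1.4142) - (0)·(0)) ≈ (1.4142, -1.4142, 2).
  Let u = (1.4142, -1.4142, 2).
  ||u|| = √((1.4142)² + (-1.4142)² + (2)²) = √(8) ≈ 2.8284,  v_1 = u/||u|| ≈ (0.5, -0.5, 0.7071) (||v_1|| = 1).

λ_1 = 9.4142,  λ_2 = 8,  λ_3 = 6.5858;  v_1 ≈ (0.5, -0.5, 0.7071)


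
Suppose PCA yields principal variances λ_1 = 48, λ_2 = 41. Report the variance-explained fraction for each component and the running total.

Step 1 — total variance = trace(Sigma) = Σ λ_i = 48 + 41 = 89.

Step 2 — fraction explained by component i = λ_i / Σ λ:
  PC1: 48/89 = 0.5393
  PC2: 41/89 = 0.4607

Step 3 — cumulative fraction after k components = (λ_1 + ... + λ_k) / Σ λ:
  k = 1: 48/89 = 0.5393
  k = 2: (48 + 41)/89 = 89/89 = 1

Summary (fraction, with percent):

explained: PC1 0.5393 (53.93%), PC2 0.4607 (46.07%);  cumulative: 0.5393, 1


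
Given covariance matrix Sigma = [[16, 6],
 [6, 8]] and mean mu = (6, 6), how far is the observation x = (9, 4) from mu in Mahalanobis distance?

Step 1 — centre the observation: (x - mu) = (3, -2).

Step 2 — invert Sigma. det(Sigma) = 16·8 - (6)² = 92.
  Sigma^{-1} = (1/det) · [[d, -b], [-b, a]] = [[0.087, -0.0652],
 [-0.0652, 0.1739]].

Step 3 — form the quadratic (x - mu)^T · Sigma^{-1} · (x - mu):
  Sigma^{-1} · (x - mu) = (0.3913, -0.5435).
  (x - mu)^T · [Sigma^{-1} · (x - mu)] = (3)·(0.3913) + (-2)·(-0.5435) = 2.2609.

Step 4 — take square root: d = √(2.2609) ≈ 1.5036.

d(x, mu) = √(2.2609) ≈ 1.5036
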